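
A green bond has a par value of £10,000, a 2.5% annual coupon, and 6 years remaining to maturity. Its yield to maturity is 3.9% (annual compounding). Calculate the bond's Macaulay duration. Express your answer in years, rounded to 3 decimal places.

5.629 years

Periodic yield y = 0.039. Discount each cash flow and weight by its year:
  t   CF        PV=CF/(1+0.039)^t    t·PV
  1       250.00       240.6160       240.6160
  2       250.00       231.5842       463.1684
  3       250.00       222.8914       668.6743
  4       250.00       214.5250       858.0998
  5       250.00       206.4725     1,032.3626
  6    10,250.00     8,147.6165    48,885.6991
  Σ                  9,263.7056    52,148.6202
Price P = Σ PV = 9,263.7056.
Macaulay duration = Σ(t·PV) / P = 52,148.6202 / 9,263.7056 = 5.62935 years.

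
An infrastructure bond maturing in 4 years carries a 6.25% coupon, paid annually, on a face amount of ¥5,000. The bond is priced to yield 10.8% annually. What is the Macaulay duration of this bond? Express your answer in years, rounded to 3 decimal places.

Periodic yield y = 0.108. Discount each cash flow and weight by its year:
  t   CF        PV=CF/(1+0.108)^t    t·PV
  1       312.50       282.0397       282.0397
  2       312.50       254.5485       509.0970
  3       312.50       229.7369       689.2107
  4     5,312.50     3,524.8440    14,099.3760
  Σ                  4,291.1691    15,579.7234
Price P = Σ PV = 4,291.1691.
Macaulay duration = Σ(t·PV) / P = 15,579.7234 / 4,291.1691 = 3.63065 years.

3.631 years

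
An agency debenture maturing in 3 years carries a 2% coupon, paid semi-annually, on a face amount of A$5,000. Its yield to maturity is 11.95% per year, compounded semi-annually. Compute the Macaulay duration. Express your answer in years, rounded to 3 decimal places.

Periodic yield y = 0.05975. Discount each cash flow and weight by its period:
  t   CF        PV=CF/(1+0.05975)^t    t·PV
  1        50.00        47.1809        47.1809
  2        50.00        44.5208        89.0416
  3        50.00        42.0107       126.0320
  4        50.00        39.6421       158.5683
  5        50.00        37.4070       187.0350
  6     5,050.00     3,565.0927    21,390.5562
  Σ                  3,775.8542    21,998.4141
Price P = Σ PV = 3,775.8542.
Macaulay duration = Σ(t·PV) / P = 21,998.4141 / 3,775.8542 = 5.82608 half-year periods.
In years: 5.82608 / 2 = 2.91304 years.

2.913 years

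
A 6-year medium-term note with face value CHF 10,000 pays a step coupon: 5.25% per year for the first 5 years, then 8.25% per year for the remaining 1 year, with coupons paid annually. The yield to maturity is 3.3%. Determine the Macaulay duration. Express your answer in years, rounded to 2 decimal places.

5.35 years

Periodic yield y = 0.033. Discount each cash flow and weight by its year:
  t   CF        PV=CF/(1+0.033)^t    t·PV
  1       525.00       508.2285       508.2285
  2       525.00       491.9927       983.9854
  3       525.00       476.2756     1,428.8268
  4       525.00       461.0606     1,844.2424
  5       525.00       446.3317     2,231.6583
  6    10,825.00     8,908.9388    53,453.6328
  Σ                 11,292.8278    60,450.5743
Price P = Σ PV = 11,292.8278.
Macaulay duration = Σ(t·PV) / P = 60,450.5743 / 11,292.8278 = 5.35301 years.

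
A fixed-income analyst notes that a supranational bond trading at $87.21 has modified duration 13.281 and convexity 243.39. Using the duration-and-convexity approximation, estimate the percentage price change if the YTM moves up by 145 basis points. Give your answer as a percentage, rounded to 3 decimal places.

Duration effect: -D_mod·Δy = -13.281 × (+0.0145) = -0.1925745
Convexity effect: ½·C·(Δy)² = 0.5 × 243.39 × (0.0145)² = +0.02558637375
ΔP/P ≈ -0.1925745 + 0.02558637375 = -0.16698812625
= -16.698812625%.

-16.699%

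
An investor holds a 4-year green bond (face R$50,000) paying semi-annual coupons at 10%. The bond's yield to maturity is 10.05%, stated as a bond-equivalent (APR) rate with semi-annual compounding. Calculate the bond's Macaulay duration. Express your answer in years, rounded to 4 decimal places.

Periodic yield y = 0.05025. Discount each cash flow and weight by its period:
  t   CF        PV=CF/(1+0.05025)^t    t·PV
  1     2,500.00     2,380.3856     2,380.3856
  2     2,500.00     2,266.4943     4,532.9886
  3     2,500.00     2,158.0522     6,474.1565
  4     2,500.00     2,054.7985     8,219.1941
  5     2,500.00     1,956.4852     9,782.4258
  6     2,500.00     1,862.8757    11,177.2539
  7     2,500.00     1,773.7450    12,416.2148
  8    52,500.00    35,466.4550   283,731.6403
  Σ                 49,919.2914   338,714.2596
Price P = Σ PV = 49,919.2914.
Macaulay duration = Σ(t·PV) / P = 338,714.2596 / 49,919.2914 = 6.78524 half-year periods.
In years: 6.78524 / 2 = 3.39262 years.

3.3926 years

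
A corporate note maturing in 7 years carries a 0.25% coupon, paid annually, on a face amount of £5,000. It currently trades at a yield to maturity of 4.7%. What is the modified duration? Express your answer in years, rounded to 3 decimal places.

Periodic yield y = 0.047. First find Macaulay duration:
  t   CF        PV=CF/(1+0.047)^t    t·PV
  1        12.50        11.9389        11.9389
  2        12.50        11.4029        22.8059
  3        12.50        10.8911        32.6732
  4        12.50        10.4022        41.6086
  5        12.50         9.9352        49.6760
  6        12.50         9.4892        56.9352
  7     5,012.50     3,634.3572    25,440.5007
  Σ                  3,698.4167    25,656.1384
P = 3,698.4167; Macaulay duration = 25,656.1384 / 3,698.4167 = 6.93706 years.
Modified duration = D_Mac / (1 + y) = 6.93706 / 1.047 = 6.62565 years.

6.626 years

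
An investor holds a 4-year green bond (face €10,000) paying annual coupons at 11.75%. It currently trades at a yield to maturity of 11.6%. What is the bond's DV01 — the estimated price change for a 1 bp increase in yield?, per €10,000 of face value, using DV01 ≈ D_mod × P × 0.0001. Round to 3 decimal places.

€3.073

Periodic yield y = 0.116.
  t   CF        PV=CF/(1+0.116)^t    t·PV
  1     1,175.00     1,052.8674     1,052.8674
  2     1,175.00       943.4296     1,886.8591
  3     1,175.00       845.3670     2,536.1010
  4    11,175.00     7,204.2828    28,817.1313
  Σ                 10,045.9467    34,292.9587
P = 10,045.9467; D_Mac = 3.41361 yrs; D_mod = 3.05879 yrs.
DV01 ≈ 3.05879 × 10,045.9467 × 0.0001 = 3.072846.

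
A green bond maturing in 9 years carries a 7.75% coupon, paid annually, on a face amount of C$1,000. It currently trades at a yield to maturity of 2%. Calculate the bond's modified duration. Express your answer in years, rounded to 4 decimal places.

7.0795 years

Periodic yield y = 0.02. First find Macaulay duration:
  t   CF        PV=CF/(1+0.02)^t    t·PV
  1        77.50        75.9804        75.9804
  2        77.50        74.4906       148.9812
  3        77.50        73.0300       219.0899
  4        77.50        71.5980       286.3921
  5        77.50        70.1941       350.9707
  6        77.50        68.8178       412.9067
  7        77.50        67.4684       472.2789
  8        77.50        66.1455       529.1640
  9     1,077.50       901.6038     8,114.4342
  Σ                  1,469.3286    10,610.1981
P = 1,469.3286; Macaulay duration = 10,610.1981 / 1,469.3286 = 7.22112 years.
Modified duration = D_Mac / (1 + y) = 7.22112 / 1.02 = 7.07953 years.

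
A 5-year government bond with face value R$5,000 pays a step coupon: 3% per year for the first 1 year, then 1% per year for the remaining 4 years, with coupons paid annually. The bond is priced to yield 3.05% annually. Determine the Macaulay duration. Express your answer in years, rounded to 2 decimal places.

Periodic yield y = 0.0305. Discount each cash flow and weight by its year:
  t   CF        PV=CF/(1+0.0305)^t    t·PV
  1       150.00       145.5604       145.5604
  2        50.00        47.0841        94.1681
  3        50.00        45.6905       137.0715
  4        50.00        44.3382       177.3528
  5     5,050.00     4,345.6165    21,728.0825
  Σ                  4,628.2897    22,282.2354
Price P = Σ PV = 4,628.2897.
Macaulay duration = Σ(t·PV) / P = 22,282.2354 / 4,628.2897 = 4.81436 years.

4.81 years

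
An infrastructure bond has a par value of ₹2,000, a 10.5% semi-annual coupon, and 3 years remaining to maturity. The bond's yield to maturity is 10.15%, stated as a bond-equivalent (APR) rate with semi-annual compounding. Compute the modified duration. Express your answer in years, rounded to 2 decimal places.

Periodic yield y = 0.05075. First find Macaulay duration:
  t   CF        PV=CF/(1+0.05075)^t    t·PV
  1       105.00        99.9286        99.9286
  2       105.00        95.1022       190.2044
  3       105.00        90.5089       271.5266
  4       105.00        86.1374       344.5496
  5       105.00        81.9771       409.8853
  6     2,105.00     1,564.0683     9,384.4097
  Σ                  2,017.7224    10,700.5041
P = 2,017.7224; Macaulay duration = 10,700.5041 / 2,017.7224 = 5.30326 half-year periods = 2.65163 years.
Modified duration = D_Mac / (1 + y) = 2.65163 / 1.05075 = 2.52356 years.

2.52 years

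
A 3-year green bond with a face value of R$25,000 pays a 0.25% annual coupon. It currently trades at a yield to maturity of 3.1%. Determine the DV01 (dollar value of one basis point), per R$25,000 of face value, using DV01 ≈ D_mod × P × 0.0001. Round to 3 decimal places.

R$6.672

Periodic yield y = 0.031.
  t   CF        PV=CF/(1+0.031)^t    t·PV
  1        62.50        60.6208        60.6208
  2        62.50        58.7980       117.5960
  3    25,062.50    22,869.0642    68,607.1927
  Σ                 22,988.4830    68,785.4095
P = 22,988.4830; D_Mac = 2.99217 yrs; D_mod = 2.90220 yrs.
DV01 ≈ 2.90220 × 22,988.4830 × 0.0001 = 6.671718.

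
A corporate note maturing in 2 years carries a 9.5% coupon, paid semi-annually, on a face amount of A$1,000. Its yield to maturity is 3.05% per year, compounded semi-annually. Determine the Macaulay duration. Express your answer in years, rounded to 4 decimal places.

1.8764 years

Periodic yield y = 0.01525. Discount each cash flow and weight by its period:
  t   CF        PV=CF/(1+0.01525)^t    t·PV
  1        47.50        46.7865        46.7865
  2        47.50        46.0837        92.1675
  3        47.50        45.3915       136.1745
  4     1,047.50       985.9662     3,943.8649
  Σ                  1,124.2280     4,218.9934
Price P = Σ PV = 1,124.2280.
Macaulay duration = Σ(t·PV) / P = 4,218.9934 / 1,124.2280 = 3.75279 half-year periods.
In years: 3.75279 / 2 = 1.87640 years.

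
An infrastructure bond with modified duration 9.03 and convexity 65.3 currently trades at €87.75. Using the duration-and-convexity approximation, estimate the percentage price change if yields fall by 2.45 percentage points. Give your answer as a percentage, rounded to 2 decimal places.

Duration effect: -D_mod·Δy = -9.03 × (-0.0245) = +0.221235
Convexity effect: ½·C·(Δy)² = 0.5 × 65.3 × (-0.0245)² = +0.0195981625
ΔP/P ≈ +0.221235 + 0.0195981625 = +0.2408331625
= +24.08331625%.

+24.08%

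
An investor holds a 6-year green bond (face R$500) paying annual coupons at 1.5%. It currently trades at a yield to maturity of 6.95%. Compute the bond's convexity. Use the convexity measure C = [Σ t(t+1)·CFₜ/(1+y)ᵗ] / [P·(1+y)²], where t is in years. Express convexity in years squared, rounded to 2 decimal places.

With y = 0.0695:
  t   CF        PV=CF/(1+0.0695)^t    t·PV        t(t+1)·PV
  1         7.50         7.0126         7.0126          14.0252
  2         7.50         6.5569        13.1138          39.3415
  3         7.50         6.1308        18.3925          73.5699
  4         7.50         5.7324        22.9297         114.6484
  5         7.50         5.3599        26.7995         160.7972
  6       507.50       339.1184     2,034.7102      14,242.9714
  Σ                    369.9111     2,122.9584      14,645.3537
P = 369.9111.
Convexity = Σ t(t+1)·PV / [P·(1+y)²] = 14,645.3537 / (369.9111 × 1.143830) = 34.61314.

34.61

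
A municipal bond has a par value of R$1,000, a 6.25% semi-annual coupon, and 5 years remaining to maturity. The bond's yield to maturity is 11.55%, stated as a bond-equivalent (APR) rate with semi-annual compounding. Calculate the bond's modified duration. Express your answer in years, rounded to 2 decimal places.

Periodic yield y = 0.05775. First find Macaulay duration:
  t   CF        PV=CF/(1+0.05775)^t    t·PV
  1        31.25        29.5438        29.5438
  2        31.25        27.9308        55.8617
  3        31.25        26.4059        79.2177
  4        31.25        24.9642        99.8569
  5        31.25        23.6012       118.0062
  6        31.25        22.3127       133.8761
  7        31.25        21.0945       147.6613
  8        31.25        19.9428       159.5423
  9        31.25        18.8540       169.6857
  10    1,031.25       588.2116     5,882.1165
  Σ                    802.8616     6,875.3682
P = 802.8616; Macaulay duration = 6,875.3682 / 802.8616 = 8.56358 half-year periods = 4.28179 years.
Modified duration = D_Mac / (1 + y) = 4.28179 / 1.05775 = 4.04802 years.

4.05 years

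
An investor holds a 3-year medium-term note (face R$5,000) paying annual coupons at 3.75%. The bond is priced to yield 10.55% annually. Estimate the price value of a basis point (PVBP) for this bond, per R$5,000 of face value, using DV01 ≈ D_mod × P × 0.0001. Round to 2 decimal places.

Periodic yield y = 0.1055.
  t   CF        PV=CF/(1+0.1055)^t    t·PV
  1       187.50       169.6065       169.6065
  2       187.50       153.4206       306.8413
  3     5,187.50     3,839.5636    11,518.6909
  Σ                  4,162.5908    11,995.1387
P = 4,162.5908; D_Mac = 2.88165 yrs; D_mod = 2.60665 yrs.
DV01 ≈ 2.60665 × 4,162.5908 × 0.0001 = 1.085042.

R$1.09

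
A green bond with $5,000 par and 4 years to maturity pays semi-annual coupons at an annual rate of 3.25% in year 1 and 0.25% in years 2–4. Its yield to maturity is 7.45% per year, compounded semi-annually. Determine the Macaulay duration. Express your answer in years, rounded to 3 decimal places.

Periodic yield y = 0.03725. Discount each cash flow and weight by its period:
  t   CF        PV=CF/(1+0.03725)^t    t·PV
  1        81.25        78.3321        78.3321
  2        81.25        75.5190       151.0381
  3         6.25         5.6005        16.8016
  4         6.25         5.3994        21.5976
  5         6.25         5.2055        26.0275
  6         6.25         5.0186        30.1114
  7         6.25         4.8383        33.8683
  8     5,006.25     3,736.3279    29,890.6234
  Σ                  3,916.2414    30,248.4001
Price P = Σ PV = 3,916.2414.
Macaulay duration = Σ(t·PV) / P = 30,248.4001 / 3,916.2414 = 7.72383 half-year periods.
In years: 7.72383 / 2 = 3.86192 years.

3.862 years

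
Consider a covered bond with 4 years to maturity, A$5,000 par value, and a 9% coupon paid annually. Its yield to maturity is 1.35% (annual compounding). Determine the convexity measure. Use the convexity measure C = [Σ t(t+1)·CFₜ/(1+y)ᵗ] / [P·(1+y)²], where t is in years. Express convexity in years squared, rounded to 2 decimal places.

16.83

With y = 0.0135:
  t   CF        PV=CF/(1+0.0135)^t    t·PV        t(t+1)·PV
  1       450.00       444.0059       444.0059         888.0118
  2       450.00       438.0917       876.1834       2,628.5501
  3       450.00       432.2562     1,296.7687       5,187.0747
  4     5,450.00     5,165.3706    20,661.4826     103,307.4129
  Σ                  6,479.7245    23,278.4405     112,011.0495
P = 6,479.7245.
Convexity = Σ t(t+1)·PV / [P·(1+y)²] = 112,011.0495 / (6,479.7245 × 1.027182) = 16.82894.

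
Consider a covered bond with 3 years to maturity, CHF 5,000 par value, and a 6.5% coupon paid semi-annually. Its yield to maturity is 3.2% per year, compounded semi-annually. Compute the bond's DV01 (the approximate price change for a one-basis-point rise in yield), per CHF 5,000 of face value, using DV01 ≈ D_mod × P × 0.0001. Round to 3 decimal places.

Periodic yield y = 0.016.
  t   CF        PV=CF/(1+0.016)^t    t·PV
  1       162.50       159.9409       159.9409
  2       162.50       157.4222       314.8444
  3       162.50       154.9431       464.8293
  4       162.50       152.5031       610.0122
  5       162.50       150.1014       750.5071
  6     5,162.50     4,693.5108    28,161.0645
  Σ                  5,468.4215    30,461.1985
P = 5,468.4215; D_Mac = 5.57038 half-year periods = 2.78519 yrs; D_mod = 2.74133 yrs.
DV01 ≈ 2.74133 × 5,468.4215 × 0.0001 = 1.499075.

CHF 1.499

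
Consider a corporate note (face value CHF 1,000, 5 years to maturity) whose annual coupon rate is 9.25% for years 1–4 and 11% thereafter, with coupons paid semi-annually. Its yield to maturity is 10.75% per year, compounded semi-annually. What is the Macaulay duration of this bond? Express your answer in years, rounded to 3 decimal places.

4.091 years

Periodic yield y = 0.05375. Discount each cash flow and weight by its period:
  t   CF        PV=CF/(1+0.05375)^t    t·PV
  1        46.25        43.8909        43.8909
  2        46.25        41.6521        83.3041
  3        46.25        39.5275       118.5824
  4        46.25        37.5112       150.0449
  5        46.25        35.5979       177.9893
  6        46.25        33.7821       202.6924
  7        46.25        32.0589       224.4123
  8        46.25        30.4236       243.3890
  9        55.00        34.3340       309.0060
  10    1,055.00       624.9951     6,249.9506
  Σ                    953.7731     7,803.2619
Price P = Σ PV = 953.7731.
Macaulay duration = Σ(t·PV) / P = 7,803.2619 / 953.7731 = 8.18147 half-year periods.
In years: 8.18147 / 2 = 4.09073 years.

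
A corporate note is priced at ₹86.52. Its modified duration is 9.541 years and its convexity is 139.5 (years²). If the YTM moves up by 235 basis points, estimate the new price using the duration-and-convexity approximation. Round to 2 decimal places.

₹70.45

Duration effect: -D_mod·Δy = -9.541 × (+0.0235) = -0.2242135
Convexity effect: ½·C·(Δy)² = 0.5 × 139.5 × (0.0235)² = +0.0385194375
ΔP/P ≈ -0.2242135 + 0.0385194375 = -0.1856940625
New price ≈ 86.52 × (1 - 0.1856940625) = 70.4537497125.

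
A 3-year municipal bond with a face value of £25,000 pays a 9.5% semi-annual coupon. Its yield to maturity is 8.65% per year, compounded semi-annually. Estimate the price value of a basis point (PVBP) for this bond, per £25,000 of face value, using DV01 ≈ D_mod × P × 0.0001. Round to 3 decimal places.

£6.573

Periodic yield y = 0.04325.
  t   CF        PV=CF/(1+0.04325)^t    t·PV
  1     1,187.50     1,138.2698     1,138.2698
  2     1,187.50     1,091.0806     2,182.1612
  3     1,187.50     1,045.8477     3,137.5430
  4     1,187.50     1,002.4900     4,009.9600
  5     1,187.50       960.9298     4,804.6489
  6    26,187.50    20,312.5141   121,875.0847
  Σ                 25,551.1320   137,147.6676
P = 25,551.1320; D_Mac = 5.36758 half-year periods = 2.68379 yrs; D_mod = 2.57253 yrs.
DV01 ≈ 2.57253 × 25,551.1320 × 0.0001 = 6.573097.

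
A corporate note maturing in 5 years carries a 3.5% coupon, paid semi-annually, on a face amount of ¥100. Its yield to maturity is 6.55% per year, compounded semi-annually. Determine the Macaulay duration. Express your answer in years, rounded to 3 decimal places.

4.598 years

Periodic yield y = 0.03275. Discount each cash flow and weight by its period:
  t   CF        PV=CF/(1+0.03275)^t    t·PV
  1         1.75         1.6945         1.6945
  2         1.75         1.6408         3.2815
  3         1.75         1.5887         4.7662
  4         1.75         1.5384         6.1534
  5         1.75         1.4896         7.4479
  6         1.75         1.4423         8.6540
  7         1.75         1.3966         9.7762
  8         1.75         1.3523        10.8185
  9         1.75         1.3094        11.7848
  10      101.75        73.7195       737.1950
  Σ                     87.1721       801.5721
Price P = Σ PV = 87.1721.
Macaulay duration = Σ(t·PV) / P = 801.5721 / 87.1721 = 9.19528 half-year periods.
In years: 9.19528 / 2 = 4.59764 years.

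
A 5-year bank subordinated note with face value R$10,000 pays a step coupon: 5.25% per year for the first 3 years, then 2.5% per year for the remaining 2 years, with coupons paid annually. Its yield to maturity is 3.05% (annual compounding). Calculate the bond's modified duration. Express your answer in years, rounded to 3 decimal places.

4.418 years

Periodic yield y = 0.0305. First find Macaulay duration:
  t   CF        PV=CF/(1+0.0305)^t    t·PV
  1       525.00       509.4614       509.4614
  2       525.00       494.3828       988.7655
  3       525.00       479.7504     1,439.2511
  4       250.00       221.6910       886.7639
  5    10,250.00     8,820.3107    44,101.5536
  Σ                 10,525.5962    47,925.7956
P = 10,525.5962; Macaulay duration = 47,925.7956 / 10,525.5962 = 4.55326 years.
Modified duration = D_Mac / (1 + y) = 4.55326 / 1.0305 = 4.41850 years.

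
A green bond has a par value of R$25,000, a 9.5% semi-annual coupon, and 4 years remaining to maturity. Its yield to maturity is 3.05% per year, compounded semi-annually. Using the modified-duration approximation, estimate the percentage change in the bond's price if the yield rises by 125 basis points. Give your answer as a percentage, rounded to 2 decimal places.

-4.29%

Periodic yield y = 0.01525. Modified duration first:
  t   CF        PV=CF/(1+0.01525)^t    t·PV
  1     1,187.50     1,169.6626     1,169.6626
  2     1,187.50     1,152.0932     2,304.1864
  3     1,187.50     1,134.7877     3,404.3631
  4     1,187.50     1,117.7421     4,470.9686
  5     1,187.50     1,100.9526     5,504.7631
  6     1,187.50     1,084.4153     6,506.4917
  7     1,187.50     1,068.1264     7,476.8845
  8    26,187.50    23,201.1790   185,609.4321
  Σ                 31,028.9590   216,446.7522
P = 31,028.9590; D_Mac = 6.97564 half-year periods = 3.48782 yrs; D_mod = 3.48782/(1+0.01525) = 3.43543 yrs.
ΔP/P ≈ -D_mod · Δy = -3.43543 × (+0.0125) = -0.042943 = -4.2943%.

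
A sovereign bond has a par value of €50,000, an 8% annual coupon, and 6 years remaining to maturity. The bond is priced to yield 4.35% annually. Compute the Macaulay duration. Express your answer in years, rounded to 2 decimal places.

5.09 years

Periodic yield y = 0.0435. Discount each cash flow and weight by its year:
  t   CF        PV=CF/(1+0.0435)^t    t·PV
  1     4,000.00     3,833.2535     3,833.2535
  2     4,000.00     3,673.4580     7,346.9161
  3     4,000.00     3,520.3240    10,560.9719
  4     4,000.00     3,373.5735    13,494.2940
  5     4,000.00     3,232.9406    16,164.7030
  6    54,000.00    41,825.2976   250,951.7854
  Σ                 59,458.8471   302,351.9238
Price P = Σ PV = 59,458.8471.
Macaulay duration = Σ(t·PV) / P = 302,351.9238 / 59,458.8471 = 5.08506 years.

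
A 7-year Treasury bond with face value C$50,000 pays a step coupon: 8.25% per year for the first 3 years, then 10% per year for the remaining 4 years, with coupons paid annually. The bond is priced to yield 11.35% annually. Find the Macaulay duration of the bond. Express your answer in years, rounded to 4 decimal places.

5.4566 years

Periodic yield y = 0.1135. Discount each cash flow and weight by its year:
  t   CF        PV=CF/(1+0.1135)^t    t·PV
  1     4,125.00     3,704.5352     3,704.5352
  2     4,125.00     3,326.9288     6,653.8577
  3     4,125.00     2,987.8121     8,963.4364
  4     5,000.00     3,252.4387    13,009.7548
  5     5,000.00     2,920.9149    14,604.5743
  6     5,000.00     2,623.1835    15,739.1012
  7    55,000.00    25,913.8022   181,396.6156
  Σ                 44,729.6155   244,071.8751
Price P = Σ PV = 44,729.6155.
Macaulay duration = Σ(t·PV) / P = 244,071.8751 / 44,729.6155 = 5.45661 years.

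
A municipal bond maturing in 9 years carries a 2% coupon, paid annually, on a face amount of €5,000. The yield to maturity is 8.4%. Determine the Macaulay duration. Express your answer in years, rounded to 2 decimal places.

8.08 years

Periodic yield y = 0.084. Discount each cash flow and weight by its year:
  t   CF        PV=CF/(1+0.084)^t    t·PV
  1       100.00        92.2509        92.2509
  2       100.00        85.1023       170.2047
  3       100.00        78.5077       235.5230
  4       100.00        72.4241       289.6962
  5       100.00        66.8119       334.0593
  6       100.00        61.6346       369.8074
  7       100.00        56.8585       398.0092
  8       100.00        52.4524       419.6196
  9     5,100.00     2,467.7811    22,210.0300
  Σ                  3,033.8234    24,519.2003
Price P = Σ PV = 3,033.8234.
Macaulay duration = Σ(t·PV) / P = 24,519.2003 / 3,033.8234 = 8.08195 years.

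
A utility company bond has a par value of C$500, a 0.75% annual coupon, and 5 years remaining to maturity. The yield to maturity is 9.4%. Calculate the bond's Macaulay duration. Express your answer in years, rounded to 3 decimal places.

4.906 years

Periodic yield y = 0.094. Discount each cash flow and weight by its year:
  t   CF        PV=CF/(1+0.094)^t    t·PV
  1         3.75         3.4278         3.4278
  2         3.75         3.1333         6.2665
  3         3.75         2.8640         8.5921
  4         3.75         2.6180        10.4718
  5       503.75       321.4611     1,607.3056
  Σ                    333.5042     1,636.0638
Price P = Σ PV = 333.5042.
Macaulay duration = Σ(t·PV) / P = 1,636.0638 / 333.5042 = 4.90568 years.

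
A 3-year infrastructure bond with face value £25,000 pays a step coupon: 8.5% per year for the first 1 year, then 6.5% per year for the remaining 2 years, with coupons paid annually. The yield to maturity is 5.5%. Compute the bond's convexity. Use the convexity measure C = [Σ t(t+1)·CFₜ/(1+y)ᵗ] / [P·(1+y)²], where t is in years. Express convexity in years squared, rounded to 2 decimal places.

With y = 0.055:
  t   CF        PV=CF/(1+0.055)^t    t·PV        t(t+1)·PV
  1     2,125.00     2,014.2180     2,014.2180       4,028.4360
  2     1,625.00     1,459.9852     2,919.9704       8,759.9111
  3    26,625.00    22,674.2138    68,022.6414     272,090.5657
  Σ                 26,148.4170    72,956.8298     284,878.9128
P = 26,148.4170.
Convexity = Σ t(t+1)·PV / [P·(1+y)²] = 284,878.9128 / (26,148.4170 × 1.113025) = 9.78836.

9.79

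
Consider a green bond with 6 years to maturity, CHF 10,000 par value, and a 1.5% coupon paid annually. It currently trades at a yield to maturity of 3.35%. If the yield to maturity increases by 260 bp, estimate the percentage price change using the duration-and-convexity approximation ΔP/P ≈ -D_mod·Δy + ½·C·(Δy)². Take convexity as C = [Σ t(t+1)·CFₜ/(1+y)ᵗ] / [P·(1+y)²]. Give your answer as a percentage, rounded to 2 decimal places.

-13.25%

With y = 0.0335:
  t   CF        PV=CF/(1+0.0335)^t    t·PV        t(t+1)·PV
  1       150.00       145.1379       145.1379         290.2758
  2       150.00       140.4334       280.8667         842.6002
  3       150.00       135.8813       407.6440       1,630.5761
  4       150.00       131.4769       525.9075       2,629.5373
  5       150.00       127.2152       636.0758       3,816.4547
  6    10,150.00     8,329.1974    49,975.1846     349,826.2921
  Σ                  9,009.3420    51,970.8164     359,035.7360
P = 9,009.3420; D_Mac = 5.76855 yrs; D_mod = 5.58156 yrs; C = 37.30986.
Duration effect: -5.58156 × (+0.026) = -0.145121
Convexity effect: 0.5 × 37.30986 × (0.026)² = +0.0126107
ΔP/P ≈ -0.145121 + 0.0126107 = -0.132510 = -13.2510%.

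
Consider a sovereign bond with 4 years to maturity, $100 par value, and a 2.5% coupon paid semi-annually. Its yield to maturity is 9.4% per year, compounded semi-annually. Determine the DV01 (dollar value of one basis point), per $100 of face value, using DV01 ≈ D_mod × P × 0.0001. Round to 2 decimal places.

Periodic yield y = 0.047.
  t   CF        PV=CF/(1+0.047)^t    t·PV
  1         1.25         1.1939         1.1939
  2         1.25         1.1403         2.2806
  3         1.25         1.0891         3.2673
  4         1.25         1.0402         4.1609
  5         1.25         0.9935         4.9676
  6         1.25         0.9489         5.6935
  7         1.25         0.9063         6.3443
  8       101.25        70.1167       560.9337
  Σ                     77.4290       588.8418
P = 77.4290; D_Mac = 7.60493 half-year periods = 3.80246 yrs; D_mod = 3.63177 yrs.
DV01 ≈ 3.63177 × 77.4290 × 0.0001 = 0.028120.

$0.03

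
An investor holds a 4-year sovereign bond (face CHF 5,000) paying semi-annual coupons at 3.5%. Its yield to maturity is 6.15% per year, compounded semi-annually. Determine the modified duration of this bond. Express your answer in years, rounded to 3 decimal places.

Periodic yield y = 0.03075. First find Macaulay duration:
  t   CF        PV=CF/(1+0.03075)^t    t·PV
  1        87.50        84.8896        84.8896
  2        87.50        82.3572       164.7143
  3        87.50        79.9002       239.7007
  4        87.50        77.5166       310.0664
  5        87.50        75.2041       376.0203
  6        87.50        72.9605       437.7632
  7        87.50        70.7839       495.4875
  8     5,087.50     3,992.8011    31,942.4086
  Σ                  4,536.4132    34,051.0507
P = 4,536.4132; Macaulay duration = 34,051.0507 / 4,536.4132 = 7.50616 half-year periods = 3.75308 years.
Modified duration = D_Mac / (1 + y) = 3.75308 / 1.03075 = 3.64112 years.

3.641 years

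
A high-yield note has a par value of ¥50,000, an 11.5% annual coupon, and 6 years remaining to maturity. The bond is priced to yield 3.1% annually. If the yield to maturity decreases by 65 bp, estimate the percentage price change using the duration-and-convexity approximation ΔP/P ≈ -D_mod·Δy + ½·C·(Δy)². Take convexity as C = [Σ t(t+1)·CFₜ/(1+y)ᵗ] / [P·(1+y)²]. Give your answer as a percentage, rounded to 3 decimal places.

With y = 0.031:
  t   CF        PV=CF/(1+0.031)^t    t·PV        t(t+1)·PV
  1     5,750.00     5,577.1096     5,577.1096      11,154.2192
  2     5,750.00     5,409.4177    10,818.8353      32,456.5059
  3     5,750.00     5,246.7679    15,740.3036      62,961.2142
  4     5,750.00     5,089.0086    20,356.0343     101,780.1717
  5     5,750.00     4,935.9928    24,679.9640     148,079.7843
  6    55,750.00    46,418.6900   278,512.1401   1,949,584.9805
  Σ                 72,676.9865   355,684.3869   2,306,016.8759
P = 72,676.9865; D_Mac = 4.89404 yrs; D_mod = 4.74689 yrs; C = 29.85027.
Duration effect: -4.74689 × (-0.0065) = +0.030855
Convexity effect: 0.5 × 29.85027 × (-0.0065)² = +0.0006306
ΔP/P ≈ +0.030855 + 0.0006306 = +0.031485 = +3.1485%.

+3.149%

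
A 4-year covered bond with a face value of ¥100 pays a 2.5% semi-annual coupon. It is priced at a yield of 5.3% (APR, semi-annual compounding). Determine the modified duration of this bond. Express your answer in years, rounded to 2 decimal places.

Periodic yield y = 0.0265. First find Macaulay duration:
  t   CF        PV=CF/(1+0.0265)^t    t·PV
  1         1.25         1.2177         1.2177
  2         1.25         1.1863         2.3726
  3         1.25         1.1557         3.4670
  4         1.25         1.1258         4.5033
  5         1.25         1.0968         5.4838
  6         1.25         1.0685         6.4107
  7         1.25         1.0409         7.2861
  8       101.25        82.1341       657.0726
  Σ                     90.0257       687.8140
P = 90.0257; Macaulay duration = 687.8140 / 90.0257 = 7.64020 half-year periods = 3.82010 years.
Modified duration = D_Mac / (1 + y) = 3.82010 / 1.0265 = 3.72148 years.

3.72 years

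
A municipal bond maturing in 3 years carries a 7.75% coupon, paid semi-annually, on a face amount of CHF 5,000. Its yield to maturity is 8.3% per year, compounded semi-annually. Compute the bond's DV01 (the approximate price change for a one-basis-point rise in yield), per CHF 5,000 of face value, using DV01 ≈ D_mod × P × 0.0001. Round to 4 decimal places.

CHF 1.2925

Periodic yield y = 0.0415.
  t   CF        PV=CF/(1+0.0415)^t    t·PV
  1       193.75       186.0298       186.0298
  2       193.75       178.6172       357.2343
  3       193.75       171.4999       514.4997
  4       193.75       164.6663       658.6650
  5       193.75       158.1049       790.5245
  6     5,193.75     4,069.3533    24,416.1197
  Σ                  4,928.2713    26,923.0731
P = 4,928.2713; D_Mac = 5.46299 half-year periods = 2.73149 yrs; D_mod = 2.62265 yrs.
DV01 ≈ 2.62265 × 4,928.2713 × 0.0001 = 1.292514.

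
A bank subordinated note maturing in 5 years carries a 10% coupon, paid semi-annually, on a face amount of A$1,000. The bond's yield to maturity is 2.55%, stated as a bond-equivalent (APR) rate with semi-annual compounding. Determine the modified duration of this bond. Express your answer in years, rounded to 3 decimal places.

Periodic yield y = 0.01275. First find Macaulay duration:
  t   CF        PV=CF/(1+0.01275)^t    t·PV
  1        50.00        49.3705        49.3705
  2        50.00        48.7490        97.4980
  3        50.00        48.1353       144.4058
  4        50.00        47.5293       190.1170
  5        50.00        46.9309       234.6544
  6        50.00        46.3400       278.0403
  7        50.00        45.7567       320.2966
  8        50.00        45.1806       361.4448
  9        50.00        44.6118       401.5062
  10    1,050.00       925.0534     9,250.5335
  Σ                  1,347.6573    11,327.8670
P = 1,347.6573; Macaulay duration = 11,327.8670 / 1,347.6573 = 8.40560 half-year periods = 4.20280 years.
Modified duration = D_Mac / (1 + y) = 4.20280 / 1.01275 = 4.14989 years.

4.150 years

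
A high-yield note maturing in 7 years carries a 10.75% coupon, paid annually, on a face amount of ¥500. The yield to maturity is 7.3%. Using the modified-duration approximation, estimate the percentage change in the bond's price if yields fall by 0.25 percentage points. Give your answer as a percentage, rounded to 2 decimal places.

Periodic yield y = 0.073. Modified duration first:
  t   CF        PV=CF/(1+0.073)^t    t·PV
  1        53.75        50.0932        50.0932
  2        53.75        46.6852        93.3704
  3        53.75        43.5090       130.5271
  4        53.75        40.5489       162.1958
  5        53.75        37.7903       188.9513
  6        53.75        35.2193       211.3155
  7       553.75       338.1549     2,367.0843
  Σ                    592.0008     3,203.5375
P = 592.0008; D_Mac = 5.41137 yrs; D_mod = 5.41137/(1+0.073) = 5.04322 yrs.
ΔP/P ≈ -D_mod · Δy = -5.04322 × (-0.0025) = +0.012608 = +1.2608%.

+1.26%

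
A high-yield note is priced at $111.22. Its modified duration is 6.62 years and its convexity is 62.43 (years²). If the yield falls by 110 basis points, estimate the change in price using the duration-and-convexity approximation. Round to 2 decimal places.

Duration effect: -D_mod·Δy = -6.62 × (-0.011) = +0.072820
Convexity effect: ½·C·(Δy)² = 0.5 × 62.43 × (-0.011)² = +0.003777015
ΔP/P ≈ +0.072820 + 0.003777015 = +0.076597015
ΔP ≈ 111.22 × (+0.076597015) = +8.5191200083.

+$8.52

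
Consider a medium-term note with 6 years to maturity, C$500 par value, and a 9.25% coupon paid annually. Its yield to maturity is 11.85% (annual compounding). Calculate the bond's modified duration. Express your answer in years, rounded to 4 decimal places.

4.2840 years

Periodic yield y = 0.1185. First find Macaulay duration:
  t   CF        PV=CF/(1+0.1185)^t    t·PV
  1        46.25        41.3500        41.3500
  2        46.25        36.9692        73.9384
  3        46.25        33.0525        99.1574
  4        46.25        29.5507       118.2028
  5        46.25        26.4199       132.0997
  6       546.25       278.9816     1,673.8894
  Σ                    446.3239     2,138.6377
P = 446.3239; Macaulay duration = 2,138.6377 / 446.3239 = 4.79167 years.
Modified duration = D_Mac / (1 + y) = 4.79167 / 1.1185 = 4.28402 years.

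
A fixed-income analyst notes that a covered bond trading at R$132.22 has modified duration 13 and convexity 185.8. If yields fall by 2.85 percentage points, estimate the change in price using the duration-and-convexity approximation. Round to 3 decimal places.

Duration effect: -D_mod·Δy = -13 × (-0.0285) = +0.370500
Convexity effect: ½·C·(Δy)² = 0.5 × 185.8 × (-0.0285)² = +0.075458025
ΔP/P ≈ +0.370500 + 0.075458025 = +0.445958025
ΔP ≈ 132.22 × (+0.445958025) = +58.9645700655.

+R$58.965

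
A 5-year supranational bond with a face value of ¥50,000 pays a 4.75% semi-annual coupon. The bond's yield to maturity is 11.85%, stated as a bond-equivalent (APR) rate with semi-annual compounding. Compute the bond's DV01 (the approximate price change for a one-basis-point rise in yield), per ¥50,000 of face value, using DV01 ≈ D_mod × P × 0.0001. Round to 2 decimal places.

¥15.35

Periodic yield y = 0.05925.
  t   CF        PV=CF/(1+0.05925)^t    t·PV
  1     1,187.50     1,121.0762     1,121.0762
  2     1,187.50     1,058.3679     2,116.7359
  3     1,187.50       999.1673     2,997.5018
  4     1,187.50       943.2780     3,773.1122
  5     1,187.50       890.5150     4,452.5752
  6     1,187.50       840.7034     5,044.2201
  7     1,187.50       793.6779     5,555.7456
  8     1,187.50       749.2829     5,994.2634
  9     1,187.50       707.3712     6,366.3407
  10   51,187.50    28,785.8589   287,858.5891
  Σ                 36,889.2988   325,280.1601
P = 36,889.2988; D_Mac = 8.81774 half-year periods = 4.40887 yrs; D_mod = 4.16226 yrs.
DV01 ≈ 4.16226 × 36,889.2988 × 0.0001 = 15.354268.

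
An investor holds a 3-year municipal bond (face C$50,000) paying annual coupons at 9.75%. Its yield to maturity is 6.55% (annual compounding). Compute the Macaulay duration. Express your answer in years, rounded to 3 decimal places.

Periodic yield y = 0.0655. Discount each cash flow and weight by its year:
  t   CF        PV=CF/(1+0.0655)^t    t·PV
  1     4,875.00     4,575.3168     4,575.3168
  2     4,875.00     4,294.0561     8,588.1122
  3    54,875.00    45,364.2955   136,092.8866
  Σ                 54,233.6684   149,256.3155
Price P = Σ PV = 54,233.6684.
Macaulay duration = Σ(t·PV) / P = 149,256.3155 / 54,233.6684 = 2.75210 years.

2.752 years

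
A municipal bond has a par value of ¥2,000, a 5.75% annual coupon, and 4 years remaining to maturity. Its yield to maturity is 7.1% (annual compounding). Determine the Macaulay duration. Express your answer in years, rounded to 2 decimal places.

Periodic yield y = 0.071. Discount each cash flow and weight by its year:
  t   CF        PV=CF/(1+0.071)^t    t·PV
  1       115.00       107.3763       107.3763
  2       115.00       100.2580       200.5159
  3       115.00        93.6115       280.8346
  4     2,115.00     1,607.5056     6,430.0223
  Σ                  1,908.7514     7,018.7492
Price P = Σ PV = 1,908.7514.
Macaulay duration = Σ(t·PV) / P = 7,018.7492 / 1,908.7514 = 3.67714 years.

3.68 years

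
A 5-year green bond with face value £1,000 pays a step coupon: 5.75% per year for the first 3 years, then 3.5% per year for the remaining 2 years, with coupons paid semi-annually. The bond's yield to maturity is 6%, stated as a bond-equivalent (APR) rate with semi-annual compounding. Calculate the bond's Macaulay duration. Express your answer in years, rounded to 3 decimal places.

Periodic yield y = 0.03. Discount each cash flow and weight by its period:
  t   CF        PV=CF/(1+0.03)^t    t·PV
  1        28.75        27.9126        27.9126
  2        28.75        27.0996        54.1993
  3        28.75        26.3103        78.9310
  4        28.75        25.5440       102.1760
  5        28.75        24.8000       124.0000
  6        28.75        24.0777       144.4660
  7        17.50        14.2291        99.6037
  8        17.50        13.8147       110.5173
  9        17.50        13.4123       120.7106
  10    1,017.50       757.1156     7,571.1556
  Σ                    954.3159     8,433.6721
Price P = Σ PV = 954.3159.
Macaulay duration = Σ(t·PV) / P = 8,433.6721 / 954.3159 = 8.83740 half-year periods.
In years: 8.83740 / 2 = 4.41870 years.

4.419 years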